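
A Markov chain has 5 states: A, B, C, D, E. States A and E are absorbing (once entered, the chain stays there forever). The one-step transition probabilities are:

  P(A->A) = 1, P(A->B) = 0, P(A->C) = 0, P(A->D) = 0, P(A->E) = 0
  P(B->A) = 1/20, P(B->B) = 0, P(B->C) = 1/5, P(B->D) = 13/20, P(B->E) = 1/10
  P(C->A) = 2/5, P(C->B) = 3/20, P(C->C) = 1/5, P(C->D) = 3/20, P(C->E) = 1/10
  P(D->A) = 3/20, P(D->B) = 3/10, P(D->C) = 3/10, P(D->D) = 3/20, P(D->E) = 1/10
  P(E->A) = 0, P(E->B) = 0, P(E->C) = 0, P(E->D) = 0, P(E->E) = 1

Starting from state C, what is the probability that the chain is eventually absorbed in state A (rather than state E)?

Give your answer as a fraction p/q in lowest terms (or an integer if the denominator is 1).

Let a_i = P(absorbed in A | start in state i).
Boundary conditions: a_A = 1, a_E = 0.
For each transient state i, a_i = sum_j P(i->j) * a_j:
  a_B = 1/20*a_A + 0*a_B + 1/5*a_C + 13/20*a_D + 1/10*a_E
  a_C = 2/5*a_A + 3/20*a_B + 1/5*a_C + 3/20*a_D + 1/10*a_E
  a_D = 3/20*a_A + 3/10*a_B + 3/10*a_C + 3/20*a_D + 1/10*a_E

Substituting a_A = 1 and a_E = 0, rearrange to (I - Q) a = r where r[i] = P(i -> A):
  [1, -1/5, -13/20] . (a_B, a_C, a_D) = 1/20
  [-3/20, 4/5, -3/20] . (a_B, a_C, a_D) = 2/5
  [-3/10, -3/10, 17/20] . (a_B, a_C, a_D) = 3/20

Solving yields:
  a_B = 1041/1661
  a_C = 1231/1661
  a_D = 1095/1661

Starting state is C, so the absorption probability is a_C = 1231/1661.

Answer: 1231/1661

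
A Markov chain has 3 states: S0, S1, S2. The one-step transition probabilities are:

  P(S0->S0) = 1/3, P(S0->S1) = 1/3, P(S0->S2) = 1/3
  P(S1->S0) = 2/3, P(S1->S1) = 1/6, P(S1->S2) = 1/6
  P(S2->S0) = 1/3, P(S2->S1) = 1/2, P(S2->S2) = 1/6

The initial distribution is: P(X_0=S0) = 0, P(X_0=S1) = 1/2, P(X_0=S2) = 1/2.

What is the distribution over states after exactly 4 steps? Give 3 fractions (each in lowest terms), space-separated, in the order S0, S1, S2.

Answer: 143/324 23/72 155/648

Derivation:
Propagating the distribution step by step (d_{t+1} = d_t * P):
d_0 = (S0=0, S1=1/2, S2=1/2)
  d_1[S0] = 0*1/3 + 1/2*2/3 + 1/2*1/3 = 1/2
  d_1[S1] = 0*1/3 + 1/2*1/6 + 1/2*1/2 = 1/3
  d_1[S2] = 0*1/3 + 1/2*1/6 + 1/2*1/6 = 1/6
d_1 = (S0=1/2, S1=1/3, S2=1/6)
  d_2[S0] = 1/2*1/3 + 1/3*2/3 + 1/6*1/3 = 4/9
  d_2[S1] = 1/2*1/3 + 1/3*1/6 + 1/6*1/2 = 11/36
  d_2[S2] = 1/2*1/3 + 1/3*1/6 + 1/6*1/6 = 1/4
d_2 = (S0=4/9, S1=11/36, S2=1/4)
  d_3[S0] = 4/9*1/3 + 11/36*2/3 + 1/4*1/3 = 47/108
  d_3[S1] = 4/9*1/3 + 11/36*1/6 + 1/4*1/2 = 35/108
  d_3[S2] = 4/9*1/3 + 11/36*1/6 + 1/4*1/6 = 13/54
d_3 = (S0=47/108, S1=35/108, S2=13/54)
  d_4[S0] = 47/108*1/3 + 35/108*2/3 + 13/54*1/3 = 143/324
  d_4[S1] = 47/108*1/3 + 35/108*1/6 + 13/54*1/2 = 23/72
  d_4[S2] = 47/108*1/3 + 35/108*1/6 + 13/54*1/6 = 155/648
d_4 = (S0=143/324, S1=23/72, S2=155/648)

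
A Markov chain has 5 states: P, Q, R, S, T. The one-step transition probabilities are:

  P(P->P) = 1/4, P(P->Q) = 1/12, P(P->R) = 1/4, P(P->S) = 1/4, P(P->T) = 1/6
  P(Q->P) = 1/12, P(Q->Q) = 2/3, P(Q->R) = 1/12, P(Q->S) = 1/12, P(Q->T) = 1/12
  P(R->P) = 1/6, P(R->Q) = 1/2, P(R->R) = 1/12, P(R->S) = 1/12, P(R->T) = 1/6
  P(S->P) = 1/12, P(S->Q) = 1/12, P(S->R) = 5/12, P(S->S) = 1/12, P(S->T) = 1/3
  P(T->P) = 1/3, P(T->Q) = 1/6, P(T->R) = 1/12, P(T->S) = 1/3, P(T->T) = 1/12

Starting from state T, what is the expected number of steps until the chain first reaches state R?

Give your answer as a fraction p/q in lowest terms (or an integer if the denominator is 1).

Let h_i = expected steps to first reach R from state i.
Boundary: h_R = 0.
First-step equations for the other states:
  h_P = 1 + 1/4*h_P + 1/12*h_Q + 1/4*h_R + 1/4*h_S + 1/6*h_T
  h_Q = 1 + 1/12*h_P + 2/3*h_Q + 1/12*h_R + 1/12*h_S + 1/12*h_T
  h_S = 1 + 1/12*h_P + 1/12*h_Q + 5/12*h_R + 1/12*h_S + 1/3*h_T
  h_T = 1 + 1/3*h_P + 1/6*h_Q + 1/12*h_R + 1/3*h_S + 1/12*h_T

Substituting h_R = 0 and rearranging gives the linear system (I - Q) h = 1:
  [3/4, -1/12, -1/4, -1/6] . (h_P, h_Q, h_S, h_T) = 1
  [-1/12, 1/3, -1/12, -1/12] . (h_P, h_Q, h_S, h_T) = 1
  [-1/12, -1/12, 11/12, -1/3] . (h_P, h_Q, h_S, h_T) = 1
  [-1/3, -1/6, -1/3, 11/12] . (h_P, h_Q, h_S, h_T) = 1

Solving yields:
  h_P = 51/11
  h_Q = 72/11
  h_S = 45/11
  h_T = 60/11

Starting state is T, so the expected hitting time is h_T = 60/11.

Answer: 60/11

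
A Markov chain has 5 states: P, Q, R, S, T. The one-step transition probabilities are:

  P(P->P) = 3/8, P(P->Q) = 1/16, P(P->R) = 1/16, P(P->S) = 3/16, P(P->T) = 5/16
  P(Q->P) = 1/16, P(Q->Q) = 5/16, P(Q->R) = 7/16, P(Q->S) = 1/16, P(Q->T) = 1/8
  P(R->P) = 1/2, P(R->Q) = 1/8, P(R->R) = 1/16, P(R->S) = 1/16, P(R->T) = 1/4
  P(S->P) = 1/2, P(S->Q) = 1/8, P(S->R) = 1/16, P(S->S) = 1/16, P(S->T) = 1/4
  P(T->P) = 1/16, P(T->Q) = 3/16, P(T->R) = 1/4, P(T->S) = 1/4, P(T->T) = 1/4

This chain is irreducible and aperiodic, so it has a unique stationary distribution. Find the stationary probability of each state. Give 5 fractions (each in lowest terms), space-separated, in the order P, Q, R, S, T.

Answer: 13/45 19/126 557/3360 293/2016 157/630

Derivation:
The stationary distribution satisfies pi = pi * P, i.e.:
  pi_P = 3/8*pi_P + 1/16*pi_Q + 1/2*pi_R + 1/2*pi_S + 1/16*pi_T
  pi_Q = 1/16*pi_P + 5/16*pi_Q + 1/8*pi_R + 1/8*pi_S + 3/16*pi_T
  pi_R = 1/16*pi_P + 7/16*pi_Q + 1/16*pi_R + 1/16*pi_S + 1/4*pi_T
  pi_S = 3/16*pi_P + 1/16*pi_Q + 1/16*pi_R + 1/16*pi_S + 1/4*pi_T
  pi_T = 5/16*pi_P + 1/8*pi_Q + 1/4*pi_R + 1/4*pi_S + 1/4*pi_T
with normalization: pi_P + pi_Q + pi_R + pi_S + pi_T = 1.

Using the first 4 balance equations plus normalization, the linear system A*pi = b is:
  [-5/8, 1/16, 1/2, 1/2, 1/16] . pi = 0
  [1/16, -11/16, 1/8, 1/8, 3/16] . pi = 0
  [1/16, 7/16, -15/16, 1/16, 1/4] . pi = 0
  [3/16, 1/16, 1/16, -15/16, 1/4] . pi = 0
  [1, 1, 1, 1, 1] . pi = 1

Solving yields:
  pi_P = 13/45
  pi_Q = 19/126
  pi_R = 557/3360
  pi_S = 293/2016
  pi_T = 157/630

Verification (pi * P):
  13/45*3/8 + 19/126*1/16 + 557/3360*1/2 + 293/2016*1/2 + 157/630*1/16 = 13/45 = pi_P  (ok)
  13/45*1/16 + 19/126*5/16 + 557/3360*1/8 + 293/2016*1/8 + 157/630*3/16 = 19/126 = pi_Q  (ok)
  13/45*1/16 + 19/126*7/16 + 557/3360*1/16 + 293/2016*1/16 + 157/630*1/4 = 557/3360 = pi_R  (ok)
  13/45*3/16 + 19/126*1/16 + 557/3360*1/16 + 293/2016*1/16 + 157/630*1/4 = 293/2016 = pi_S  (ok)
  13/45*5/16 + 19/126*1/8 + 557/3360*1/4 + 293/2016*1/4 + 157/630*1/4 = 157/630 = pi_T  (ok)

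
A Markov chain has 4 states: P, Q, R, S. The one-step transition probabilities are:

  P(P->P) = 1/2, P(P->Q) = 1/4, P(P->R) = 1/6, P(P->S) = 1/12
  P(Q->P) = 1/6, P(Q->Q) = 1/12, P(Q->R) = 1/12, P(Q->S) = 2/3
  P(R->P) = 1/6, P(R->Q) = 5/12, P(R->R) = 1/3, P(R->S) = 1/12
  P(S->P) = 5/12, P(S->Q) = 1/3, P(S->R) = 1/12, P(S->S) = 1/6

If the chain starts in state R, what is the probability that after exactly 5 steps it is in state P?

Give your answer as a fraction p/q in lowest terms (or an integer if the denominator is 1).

Computing P^5 by repeated multiplication:
P^1 =
  P: [1/2, 1/4, 1/6, 1/12]
  Q: [1/6, 1/12, 1/12, 2/3]
  R: [1/6, 5/12, 1/3, 1/12]
  S: [5/12, 1/3, 1/12, 1/6]
P^2 =
  P: [17/48, 35/144, 1/6, 17/72]
  Q: [7/18, 11/36, 17/144, 3/16]
  R: [35/144, 35/144, 13/72, 1/3]
  S: [25/72, 2/9, 5/36, 7/24]
P^3 =
  P: [11/32, 37/144, 89/576, 47/192]
  Q: [593/1728, 15/64, 251/1728, 479/1728]
  R: [143/432, 77/288, 257/1728, 437/1728]
  S: [307/864, 25/96, 127/864, 205/864]
P^4 =
  P: [263/768, 1751/6912, 347/2304, 1753/6912]
  Q: [7265/20736, 595/2304, 1537/10368, 2521/10368]
  R: [7055/20736, 193/768, 3071/20736, 5399/20736]
  S: [3571/10368, 289/1152, 97/648, 661/2592]
P^5 =
  P: [9517/27648, 2341/9216, 689/4608, 3487/13824]
  Q: [42829/124416, 653/2592, 37223/248832, 63263/248832]
  R: [85889/248832, 21109/82944, 9251/62208, 15653/62208]
  S: [5369/15552, 5275/20736, 18595/124416, 31219/124416]

(P^5)[R -> P] = 85889/248832

Answer: 85889/248832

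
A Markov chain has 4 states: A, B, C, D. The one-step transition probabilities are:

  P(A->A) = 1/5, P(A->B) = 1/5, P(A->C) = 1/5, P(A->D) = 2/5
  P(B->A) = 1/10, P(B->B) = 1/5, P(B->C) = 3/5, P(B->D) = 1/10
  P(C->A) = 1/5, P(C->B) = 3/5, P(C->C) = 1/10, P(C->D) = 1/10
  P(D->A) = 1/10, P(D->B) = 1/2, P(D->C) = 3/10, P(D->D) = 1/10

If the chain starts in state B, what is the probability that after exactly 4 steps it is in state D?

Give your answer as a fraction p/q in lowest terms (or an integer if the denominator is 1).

Computing P^4 by repeated multiplication:
P^1 =
  A: [1/5, 1/5, 1/5, 2/5]
  B: [1/10, 1/5, 3/5, 1/10]
  C: [1/5, 3/5, 1/10, 1/10]
  D: [1/10, 1/2, 3/10, 1/10]
P^2 =
  A: [7/50, 2/5, 3/10, 4/25]
  B: [17/100, 47/100, 23/100, 13/100]
  C: [13/100, 27/100, 11/25, 4/25]
  D: [7/50, 7/20, 19/50, 13/100]
P^3 =
  A: [18/125, 46/125, 173/500, 71/500]
  B: [7/50, 331/1000, 189/500, 151/1000]
  C: [157/1000, 53/125, 7/25, 139/1000]
  D: [19/125, 391/1000, 63/200, 71/500]
P^4 =
  A: [149/1000, 381/1000, 817/2500, 179/1250]
  B: [759/5000, 793/2000, 3097/10000, 71/500]
  C: [1437/10000, 3537/10000, 711/2000, 1471/10000]
  D: [1467/10000, 1843/5000, 3391/10000, 91/625]

(P^4)[B -> D] = 71/500

Answer: 71/500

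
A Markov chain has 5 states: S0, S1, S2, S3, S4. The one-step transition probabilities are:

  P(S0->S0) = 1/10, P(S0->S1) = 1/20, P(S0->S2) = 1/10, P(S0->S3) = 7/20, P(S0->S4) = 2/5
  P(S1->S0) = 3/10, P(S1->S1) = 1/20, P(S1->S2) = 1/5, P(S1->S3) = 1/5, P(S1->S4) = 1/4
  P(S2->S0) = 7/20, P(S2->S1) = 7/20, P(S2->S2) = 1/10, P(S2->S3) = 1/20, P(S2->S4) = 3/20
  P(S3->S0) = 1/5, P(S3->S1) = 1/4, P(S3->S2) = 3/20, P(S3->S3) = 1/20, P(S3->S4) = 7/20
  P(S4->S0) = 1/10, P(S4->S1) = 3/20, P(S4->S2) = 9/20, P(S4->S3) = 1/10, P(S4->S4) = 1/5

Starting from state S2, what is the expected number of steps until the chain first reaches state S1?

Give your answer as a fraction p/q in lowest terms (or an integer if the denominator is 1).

Let h_i = expected steps to first reach S1 from state i.
Boundary: h_S1 = 0.
First-step equations for the other states:
  h_S0 = 1 + 1/10*h_S0 + 1/20*h_S1 + 1/10*h_S2 + 7/20*h_S3 + 2/5*h_S4
  h_S2 = 1 + 7/20*h_S0 + 7/20*h_S1 + 1/10*h_S2 + 1/20*h_S3 + 3/20*h_S4
  h_S3 = 1 + 1/5*h_S0 + 1/4*h_S1 + 3/20*h_S2 + 1/20*h_S3 + 7/20*h_S4
  h_S4 = 1 + 1/10*h_S0 + 3/20*h_S1 + 9/20*h_S2 + 1/10*h_S3 + 1/5*h_S4

Substituting h_S1 = 0 and rearranging gives the linear system (I - Q) h = 1:
  [9/10, -1/10, -7/20, -2/5] . (h_S0, h_S2, h_S3, h_S4) = 1
  [-7/20, 9/10, -1/20, -3/20] . (h_S0, h_S2, h_S3, h_S4) = 1
  [-1/5, -3/20, 19/20, -7/20] . (h_S0, h_S2, h_S3, h_S4) = 1
  [-1/10, -9/20, -1/10, 4/5] . (h_S0, h_S2, h_S3, h_S4) = 1

Solving yields:
  h_S0 = 267340/46499
  h_S2 = 207540/46499
  h_S3 = 225100/46499
  h_S4 = 236420/46499

Starting state is S2, so the expected hitting time is h_S2 = 207540/46499.

Answer: 207540/46499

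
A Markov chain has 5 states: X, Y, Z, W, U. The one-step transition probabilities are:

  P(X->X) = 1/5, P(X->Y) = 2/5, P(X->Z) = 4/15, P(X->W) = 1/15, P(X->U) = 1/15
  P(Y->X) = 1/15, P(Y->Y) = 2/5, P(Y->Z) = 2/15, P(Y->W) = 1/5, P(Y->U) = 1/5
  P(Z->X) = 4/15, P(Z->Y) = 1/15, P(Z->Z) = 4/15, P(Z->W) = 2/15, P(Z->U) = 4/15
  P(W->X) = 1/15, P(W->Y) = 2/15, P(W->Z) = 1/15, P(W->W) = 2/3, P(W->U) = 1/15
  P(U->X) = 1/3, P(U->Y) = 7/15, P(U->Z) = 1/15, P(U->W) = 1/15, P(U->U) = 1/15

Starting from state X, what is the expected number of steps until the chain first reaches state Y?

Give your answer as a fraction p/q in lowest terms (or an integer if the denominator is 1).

Let h_i = expected steps to first reach Y from state i.
Boundary: h_Y = 0.
First-step equations for the other states:
  h_X = 1 + 1/5*h_X + 2/5*h_Y + 4/15*h_Z + 1/15*h_W + 1/15*h_U
  h_Z = 1 + 4/15*h_X + 1/15*h_Y + 4/15*h_Z + 2/15*h_W + 4/15*h_U
  h_W = 1 + 1/15*h_X + 2/15*h_Y + 1/15*h_Z + 2/3*h_W + 1/15*h_U
  h_U = 1 + 1/3*h_X + 7/15*h_Y + 1/15*h_Z + 1/15*h_W + 1/15*h_U

Substituting h_Y = 0 and rearranging gives the linear system (I - Q) h = 1:
  [4/5, -4/15, -1/15, -1/15] . (h_X, h_Z, h_W, h_U) = 1
  [-4/15, 11/15, -2/15, -4/15] . (h_X, h_Z, h_W, h_U) = 1
  [-1/15, -1/15, 1/3, -1/15] . (h_X, h_Z, h_W, h_U) = 1
  [-1/3, -1/15, -1/15, 14/15] . (h_X, h_Z, h_W, h_U) = 1

Solving yields:
  h_X = 2415/689
  h_Z = 3235/689
  h_W = 3615/689
  h_U = 2090/689

Starting state is X, so the expected hitting time is h_X = 2415/689.

Answer: 2415/689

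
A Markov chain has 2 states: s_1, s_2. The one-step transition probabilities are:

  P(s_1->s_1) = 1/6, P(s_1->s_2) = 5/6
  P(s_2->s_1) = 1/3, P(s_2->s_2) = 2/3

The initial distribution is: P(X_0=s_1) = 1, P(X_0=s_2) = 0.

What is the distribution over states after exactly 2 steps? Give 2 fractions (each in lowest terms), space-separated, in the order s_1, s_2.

Answer: 11/36 25/36

Derivation:
Propagating the distribution step by step (d_{t+1} = d_t * P):
d_0 = (s_1=1, s_2=0)
  d_1[s_1] = 1*1/6 + 0*1/3 = 1/6
  d_1[s_2] = 1*5/6 + 0*2/3 = 5/6
d_1 = (s_1=1/6, s_2=5/6)
  d_2[s_1] = 1/6*1/6 + 5/6*1/3 = 11/36
  d_2[s_2] = 1/6*5/6 + 5/6*2/3 = 25/36
d_2 = (s_1=11/36, s_2=25/36)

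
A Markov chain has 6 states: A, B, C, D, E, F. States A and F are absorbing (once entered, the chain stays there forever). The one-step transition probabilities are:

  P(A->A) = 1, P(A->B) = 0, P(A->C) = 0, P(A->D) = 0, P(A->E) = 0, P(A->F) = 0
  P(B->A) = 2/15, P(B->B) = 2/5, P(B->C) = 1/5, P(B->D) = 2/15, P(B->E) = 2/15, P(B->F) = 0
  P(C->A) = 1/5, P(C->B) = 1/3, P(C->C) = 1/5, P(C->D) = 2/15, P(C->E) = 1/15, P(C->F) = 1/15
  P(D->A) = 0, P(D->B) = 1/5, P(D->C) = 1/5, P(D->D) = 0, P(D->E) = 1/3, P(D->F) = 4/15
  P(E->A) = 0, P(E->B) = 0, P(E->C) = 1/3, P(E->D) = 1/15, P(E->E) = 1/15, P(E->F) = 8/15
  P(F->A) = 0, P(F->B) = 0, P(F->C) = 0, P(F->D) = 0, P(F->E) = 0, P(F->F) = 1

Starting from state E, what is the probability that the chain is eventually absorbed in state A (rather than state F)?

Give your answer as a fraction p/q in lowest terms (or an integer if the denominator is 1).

Let a_i = P(absorbed in A | start in state i).
Boundary conditions: a_A = 1, a_F = 0.
For each transient state i, a_i = sum_j P(i->j) * a_j:
  a_B = 2/15*a_A + 2/5*a_B + 1/5*a_C + 2/15*a_D + 2/15*a_E + 0*a_F
  a_C = 1/5*a_A + 1/3*a_B + 1/5*a_C + 2/15*a_D + 1/15*a_E + 1/15*a_F
  a_D = 0*a_A + 1/5*a_B + 1/5*a_C + 0*a_D + 1/3*a_E + 4/15*a_F
  a_E = 0*a_A + 0*a_B + 1/3*a_C + 1/15*a_D + 1/15*a_E + 8/15*a_F

Substituting a_A = 1 and a_F = 0, rearrange to (I - Q) a = r where r[i] = P(i -> A):
  [3/5, -1/5, -2/15, -2/15] . (a_B, a_C, a_D, a_E) = 2/15
  [-1/3, 4/5, -2/15, -1/15] . (a_B, a_C, a_D, a_E) = 1/5
  [-1/5, -1/5, 1, -1/3] . (a_B, a_C, a_D, a_E) = 0
  [0, -1/3, -1/15, 14/15] . (a_B, a_C, a_D, a_E) = 0

Solving yields:
  a_B = 7211/14336
  a_C = 7489/14336
  a_D = 3925/14336
  a_E = 2955/14336

Starting state is E, so the absorption probability is a_E = 2955/14336.

Answer: 2955/14336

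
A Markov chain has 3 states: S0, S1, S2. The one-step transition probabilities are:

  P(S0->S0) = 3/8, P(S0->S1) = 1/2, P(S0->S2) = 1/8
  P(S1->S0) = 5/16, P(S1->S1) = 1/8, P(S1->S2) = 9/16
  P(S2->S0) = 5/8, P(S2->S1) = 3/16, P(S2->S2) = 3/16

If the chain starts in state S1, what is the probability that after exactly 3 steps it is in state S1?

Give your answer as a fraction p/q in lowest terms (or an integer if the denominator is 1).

Computing P^3 by repeated multiplication:
P^1 =
  S0: [3/8, 1/2, 1/8]
  S1: [5/16, 1/8, 9/16]
  S2: [5/8, 3/16, 3/16]
P^2 =
  S0: [3/8, 35/128, 45/128]
  S1: [65/128, 71/256, 55/256]
  S2: [105/256, 95/256, 7/32]
P^3 =
  S0: [913/2048, 589/2048, 273/1024]
  S1: [1685/4096, 1347/4096, 133/512]
  S2: [1665/4096, 599/2048, 1233/4096]

(P^3)[S1 -> S1] = 1347/4096

Answer: 1347/4096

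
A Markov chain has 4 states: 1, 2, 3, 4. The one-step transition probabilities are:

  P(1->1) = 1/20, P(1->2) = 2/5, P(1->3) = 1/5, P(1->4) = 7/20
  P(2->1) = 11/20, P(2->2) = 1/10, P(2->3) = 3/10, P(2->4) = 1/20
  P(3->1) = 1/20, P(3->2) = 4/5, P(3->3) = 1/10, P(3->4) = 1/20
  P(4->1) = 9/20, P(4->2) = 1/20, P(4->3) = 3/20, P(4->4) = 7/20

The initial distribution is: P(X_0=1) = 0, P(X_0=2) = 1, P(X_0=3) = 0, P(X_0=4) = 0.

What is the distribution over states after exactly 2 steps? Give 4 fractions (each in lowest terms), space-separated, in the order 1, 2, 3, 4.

Propagating the distribution step by step (d_{t+1} = d_t * P):
d_0 = (1=0, 2=1, 3=0, 4=0)
  d_1[1] = 0*1/20 + 1*11/20 + 0*1/20 + 0*9/20 = 11/20
  d_1[2] = 0*2/5 + 1*1/10 + 0*4/5 + 0*1/20 = 1/10
  d_1[3] = 0*1/5 + 1*3/10 + 0*1/10 + 0*3/20 = 3/10
  d_1[4] = 0*7/20 + 1*1/20 + 0*1/20 + 0*7/20 = 1/20
d_1 = (1=11/20, 2=1/10, 3=3/10, 4=1/20)
  d_2[1] = 11/20*1/20 + 1/10*11/20 + 3/10*1/20 + 1/20*9/20 = 3/25
  d_2[2] = 11/20*2/5 + 1/10*1/10 + 3/10*4/5 + 1/20*1/20 = 189/400
  d_2[3] = 11/20*1/5 + 1/10*3/10 + 3/10*1/10 + 1/20*3/20 = 71/400
  d_2[4] = 11/20*7/20 + 1/10*1/20 + 3/10*1/20 + 1/20*7/20 = 23/100
d_2 = (1=3/25, 2=189/400, 3=71/400, 4=23/100)

Answer: 3/25 189/400 71/400 23/100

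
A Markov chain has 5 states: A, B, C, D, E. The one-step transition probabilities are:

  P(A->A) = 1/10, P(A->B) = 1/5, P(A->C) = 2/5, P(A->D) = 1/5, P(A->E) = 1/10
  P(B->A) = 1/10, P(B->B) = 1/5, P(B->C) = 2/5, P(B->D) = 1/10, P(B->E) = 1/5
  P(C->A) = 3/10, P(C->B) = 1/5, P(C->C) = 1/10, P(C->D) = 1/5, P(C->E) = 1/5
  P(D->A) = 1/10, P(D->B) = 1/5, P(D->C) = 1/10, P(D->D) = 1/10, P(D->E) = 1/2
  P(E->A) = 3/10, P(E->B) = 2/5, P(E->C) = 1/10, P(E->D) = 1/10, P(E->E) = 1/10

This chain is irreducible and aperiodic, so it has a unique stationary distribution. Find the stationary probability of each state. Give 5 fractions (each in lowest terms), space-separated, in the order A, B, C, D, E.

Answer: 1391/7466 1797/7466 1703/7466 528/3733 1519/7466

Derivation:
The stationary distribution satisfies pi = pi * P, i.e.:
  pi_A = 1/10*pi_A + 1/10*pi_B + 3/10*pi_C + 1/10*pi_D + 3/10*pi_E
  pi_B = 1/5*pi_A + 1/5*pi_B + 1/5*pi_C + 1/5*pi_D + 2/5*pi_E
  pi_C = 2/5*pi_A + 2/5*pi_B + 1/10*pi_C + 1/10*pi_D + 1/10*pi_E
  pi_D = 1/5*pi_A + 1/10*pi_B + 1/5*pi_C + 1/10*pi_D + 1/10*pi_E
  pi_E = 1/10*pi_A + 1/5*pi_B + 1/5*pi_C + 1/2*pi_D + 1/10*pi_E
with normalization: pi_A + pi_B + pi_C + pi_D + pi_E = 1.

Using the first 4 balance equations plus normalization, the linear system A*pi = b is:
  [-9/10, 1/10, 3/10, 1/10, 3/10] . pi = 0
  [1/5, -4/5, 1/5, 1/5, 2/5] . pi = 0
  [2/5, 2/5, -9/10, 1/10, 1/10] . pi = 0
  [1/5, 1/10, 1/5, -9/10, 1/10] . pi = 0
  [1, 1, 1, 1, 1] . pi = 1

Solving yields:
  pi_A = 1391/7466
  pi_B = 1797/7466
  pi_C = 1703/7466
  pi_D = 528/3733
  pi_E = 1519/7466

Verification (pi * P):
  1391/7466*1/10 + 1797/7466*1/10 + 1703/7466*3/10 + 528/3733*1/10 + 1519/7466*3/10 = 1391/7466 = pi_A  (ok)
  1391/7466*1/5 + 1797/7466*1/5 + 1703/7466*1/5 + 528/3733*1/5 + 1519/7466*2/5 = 1797/7466 = pi_B  (ok)
  1391/7466*2/5 + 1797/7466*2/5 + 1703/7466*1/10 + 528/3733*1/10 + 1519/7466*1/10 = 1703/7466 = pi_C  (ok)
  1391/7466*1/5 + 1797/7466*1/10 + 1703/7466*1/5 + 528/3733*1/10 + 1519/7466*1/10 = 528/3733 = pi_D  (ok)
  1391/7466*1/10 + 1797/7466*1/5 + 1703/7466*1/5 + 528/3733*1/2 + 1519/7466*1/10 = 1519/7466 = pi_E  (ok)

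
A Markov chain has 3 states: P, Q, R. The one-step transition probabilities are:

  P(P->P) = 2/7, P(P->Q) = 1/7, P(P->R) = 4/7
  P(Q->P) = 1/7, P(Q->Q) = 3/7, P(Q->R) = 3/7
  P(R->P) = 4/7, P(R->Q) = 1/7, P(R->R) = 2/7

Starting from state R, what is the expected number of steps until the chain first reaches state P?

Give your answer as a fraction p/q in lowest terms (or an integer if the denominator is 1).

Answer: 35/17

Derivation:
Let h_i = expected steps to first reach P from state i.
Boundary: h_P = 0.
First-step equations for the other states:
  h_Q = 1 + 1/7*h_P + 3/7*h_Q + 3/7*h_R
  h_R = 1 + 4/7*h_P + 1/7*h_Q + 2/7*h_R

Substituting h_P = 0 and rearranging gives the linear system (I - Q) h = 1:
  [4/7, -3/7] . (h_Q, h_R) = 1
  [-1/7, 5/7] . (h_Q, h_R) = 1

Solving yields:
  h_Q = 56/17
  h_R = 35/17

Starting state is R, so the expected hitting time is h_R = 35/17.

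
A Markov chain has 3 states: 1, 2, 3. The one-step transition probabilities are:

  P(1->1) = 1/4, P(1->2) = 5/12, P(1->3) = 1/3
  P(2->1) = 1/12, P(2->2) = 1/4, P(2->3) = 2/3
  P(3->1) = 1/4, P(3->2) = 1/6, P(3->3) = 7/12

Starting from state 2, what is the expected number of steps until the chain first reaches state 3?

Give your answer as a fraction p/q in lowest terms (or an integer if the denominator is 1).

Let h_i = expected steps to first reach 3 from state i.
Boundary: h_3 = 0.
First-step equations for the other states:
  h_1 = 1 + 1/4*h_1 + 5/12*h_2 + 1/3*h_3
  h_2 = 1 + 1/12*h_1 + 1/4*h_2 + 2/3*h_3

Substituting h_3 = 0 and rearranging gives the linear system (I - Q) h = 1:
  [3/4, -5/12] . (h_1, h_2) = 1
  [-1/12, 3/4] . (h_1, h_2) = 1

Solving yields:
  h_1 = 42/19
  h_2 = 30/19

Starting state is 2, so the expected hitting time is h_2 = 30/19.

Answer: 30/19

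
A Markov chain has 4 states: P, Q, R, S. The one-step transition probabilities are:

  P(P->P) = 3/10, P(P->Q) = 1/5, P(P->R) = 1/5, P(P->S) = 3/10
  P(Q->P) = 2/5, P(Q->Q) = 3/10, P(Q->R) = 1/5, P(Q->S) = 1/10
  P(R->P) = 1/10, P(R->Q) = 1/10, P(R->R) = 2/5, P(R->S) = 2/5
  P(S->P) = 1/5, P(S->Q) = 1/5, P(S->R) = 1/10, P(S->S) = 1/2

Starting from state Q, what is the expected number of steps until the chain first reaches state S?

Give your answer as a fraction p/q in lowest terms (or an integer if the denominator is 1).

Let h_i = expected steps to first reach S from state i.
Boundary: h_S = 0.
First-step equations for the other states:
  h_P = 1 + 3/10*h_P + 1/5*h_Q + 1/5*h_R + 3/10*h_S
  h_Q = 1 + 2/5*h_P + 3/10*h_Q + 1/5*h_R + 1/10*h_S
  h_R = 1 + 1/10*h_P + 1/10*h_Q + 2/5*h_R + 2/5*h_S

Substituting h_S = 0 and rearranging gives the linear system (I - Q) h = 1:
  [7/10, -1/5, -1/5] . (h_P, h_Q, h_R) = 1
  [-2/5, 7/10, -1/5] . (h_P, h_Q, h_R) = 1
  [-1/10, -1/10, 3/5] . (h_P, h_Q, h_R) = 1

Solving yields:
  h_P = 360/103
  h_Q = 440/103
  h_R = 305/103

Starting state is Q, so the expected hitting time is h_Q = 440/103.

Answer: 440/103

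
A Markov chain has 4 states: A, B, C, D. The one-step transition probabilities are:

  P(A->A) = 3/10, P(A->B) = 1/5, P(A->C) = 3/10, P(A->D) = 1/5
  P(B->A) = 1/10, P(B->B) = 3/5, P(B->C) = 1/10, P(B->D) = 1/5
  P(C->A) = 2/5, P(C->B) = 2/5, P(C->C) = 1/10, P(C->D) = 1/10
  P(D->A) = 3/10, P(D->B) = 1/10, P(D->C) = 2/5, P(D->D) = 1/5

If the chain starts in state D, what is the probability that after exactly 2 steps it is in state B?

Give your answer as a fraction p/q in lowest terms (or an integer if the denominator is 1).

Answer: 3/10

Derivation:
Computing P^2 by repeated multiplication:
P^1 =
  A: [3/10, 1/5, 3/10, 1/5]
  B: [1/10, 3/5, 1/10, 1/5]
  C: [2/5, 2/5, 1/10, 1/10]
  D: [3/10, 1/10, 2/5, 1/5]
P^2 =
  A: [29/100, 8/25, 11/50, 17/100]
  B: [19/100, 11/25, 9/50, 19/100]
  C: [23/100, 37/100, 21/100, 19/100]
  D: [8/25, 3/10, 11/50, 4/25]

(P^2)[D -> B] = 3/10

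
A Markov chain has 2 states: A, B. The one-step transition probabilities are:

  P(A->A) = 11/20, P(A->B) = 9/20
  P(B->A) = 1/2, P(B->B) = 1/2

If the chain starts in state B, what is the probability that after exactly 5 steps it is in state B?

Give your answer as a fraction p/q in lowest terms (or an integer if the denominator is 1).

Answer: 151579/320000

Derivation:
Computing P^5 by repeated multiplication:
P^1 =
  A: [11/20, 9/20]
  B: [1/2, 1/2]
P^2 =
  A: [211/400, 189/400]
  B: [21/40, 19/40]
P^3 =
  A: [4211/8000, 3789/8000]
  B: [421/800, 379/800]
P^4 =
  A: [84211/160000, 75789/160000]
  B: [8421/16000, 7579/16000]
P^5 =
  A: [1684211/3200000, 1515789/3200000]
  B: [168421/320000, 151579/320000]

(P^5)[B -> B] = 151579/320000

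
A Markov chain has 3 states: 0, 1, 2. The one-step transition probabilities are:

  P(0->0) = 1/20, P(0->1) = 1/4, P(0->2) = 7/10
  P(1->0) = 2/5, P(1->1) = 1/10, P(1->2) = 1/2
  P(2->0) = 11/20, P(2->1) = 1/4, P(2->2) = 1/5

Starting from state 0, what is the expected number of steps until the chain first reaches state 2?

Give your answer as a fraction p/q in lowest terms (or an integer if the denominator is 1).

Let h_i = expected steps to first reach 2 from state i.
Boundary: h_2 = 0.
First-step equations for the other states:
  h_0 = 1 + 1/20*h_0 + 1/4*h_1 + 7/10*h_2
  h_1 = 1 + 2/5*h_0 + 1/10*h_1 + 1/2*h_2

Substituting h_2 = 0 and rearranging gives the linear system (I - Q) h = 1:
  [19/20, -1/4] . (h_0, h_1) = 1
  [-2/5, 9/10] . (h_0, h_1) = 1

Solving yields:
  h_0 = 230/151
  h_1 = 270/151

Starting state is 0, so the expected hitting time is h_0 = 230/151.

Answer: 230/151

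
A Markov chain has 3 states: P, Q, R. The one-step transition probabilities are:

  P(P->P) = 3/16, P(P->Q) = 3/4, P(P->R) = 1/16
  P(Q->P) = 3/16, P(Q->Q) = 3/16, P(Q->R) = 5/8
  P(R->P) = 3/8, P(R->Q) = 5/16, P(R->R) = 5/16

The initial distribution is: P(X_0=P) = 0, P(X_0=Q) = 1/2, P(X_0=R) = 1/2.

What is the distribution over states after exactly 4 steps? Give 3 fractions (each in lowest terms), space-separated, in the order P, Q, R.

Answer: 33669/131072 24445/65536 48513/131072

Derivation:
Propagating the distribution step by step (d_{t+1} = d_t * P):
d_0 = (P=0, Q=1/2, R=1/2)
  d_1[P] = 0*3/16 + 1/2*3/16 + 1/2*3/8 = 9/32
  d_1[Q] = 0*3/4 + 1/2*3/16 + 1/2*5/16 = 1/4
  d_1[R] = 0*1/16 + 1/2*5/8 + 1/2*5/16 = 15/32
d_1 = (P=9/32, Q=1/4, R=15/32)
  d_2[P] = 9/32*3/16 + 1/4*3/16 + 15/32*3/8 = 141/512
  d_2[Q] = 9/32*3/4 + 1/4*3/16 + 15/32*5/16 = 207/512
  d_2[R] = 9/32*1/16 + 1/4*5/8 + 15/32*5/16 = 41/128
d_2 = (P=141/512, Q=207/512, R=41/128)
  d_3[P] = 141/512*3/16 + 207/512*3/16 + 41/128*3/8 = 507/2048
  d_3[Q] = 141/512*3/4 + 207/512*3/16 + 41/128*5/16 = 3133/8192
  d_3[R] = 141/512*1/16 + 207/512*5/8 + 41/128*5/16 = 3031/8192
d_3 = (P=507/2048, Q=3133/8192, R=3031/8192)
  d_4[P] = 507/2048*3/16 + 3133/8192*3/16 + 3031/8192*3/8 = 33669/131072
  d_4[Q] = 507/2048*3/4 + 3133/8192*3/16 + 3031/8192*5/16 = 24445/65536
  d_4[R] = 507/2048*1/16 + 3133/8192*5/8 + 3031/8192*5/16 = 48513/131072
d_4 = (P=33669/131072, Q=24445/65536, R=48513/131072)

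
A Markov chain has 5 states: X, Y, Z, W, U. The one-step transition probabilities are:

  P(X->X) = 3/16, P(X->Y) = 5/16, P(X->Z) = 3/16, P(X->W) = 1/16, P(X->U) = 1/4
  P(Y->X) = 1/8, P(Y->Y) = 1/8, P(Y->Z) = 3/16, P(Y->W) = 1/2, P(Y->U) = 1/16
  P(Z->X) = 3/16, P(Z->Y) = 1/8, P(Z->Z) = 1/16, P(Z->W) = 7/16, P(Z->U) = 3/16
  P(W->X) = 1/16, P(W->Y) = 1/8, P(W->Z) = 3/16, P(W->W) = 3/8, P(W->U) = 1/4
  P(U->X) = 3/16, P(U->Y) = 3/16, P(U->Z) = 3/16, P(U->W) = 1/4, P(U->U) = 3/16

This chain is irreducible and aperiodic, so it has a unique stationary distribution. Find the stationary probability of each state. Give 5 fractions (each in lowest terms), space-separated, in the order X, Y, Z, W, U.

The stationary distribution satisfies pi = pi * P, i.e.:
  pi_X = 3/16*pi_X + 1/8*pi_Y + 3/16*pi_Z + 1/16*pi_W + 3/16*pi_U
  pi_Y = 5/16*pi_X + 1/8*pi_Y + 1/8*pi_Z + 1/8*pi_W + 3/16*pi_U
  pi_Z = 3/16*pi_X + 3/16*pi_Y + 1/16*pi_Z + 3/16*pi_W + 3/16*pi_U
  pi_W = 1/16*pi_X + 1/2*pi_Y + 7/16*pi_Z + 3/8*pi_W + 1/4*pi_U
  pi_U = 1/4*pi_X + 1/16*pi_Y + 3/16*pi_Z + 1/4*pi_W + 3/16*pi_U
with normalization: pi_X + pi_Y + pi_Z + pi_W + pi_U = 1.

Using the first 4 balance equations plus normalization, the linear system A*pi = b is:
  [-13/16, 1/8, 3/16, 1/16, 3/16] . pi = 0
  [5/16, -7/8, 1/8, 1/8, 3/16] . pi = 0
  [3/16, 3/16, -15/16, 3/16, 3/16] . pi = 0
  [1/16, 1/2, 7/16, -5/8, 1/4] . pi = 0
  [1, 1, 1, 1, 1] . pi = 1

Solving yields:
  pi_X = 281/2082
  pi_Y = 1862/11451
  pi_Z = 1/6
  pi_W = 7763/22902
  pi_U = 4507/22902

Verification (pi * P):
  281/2082*3/16 + 1862/11451*1/8 + 1/6*3/16 + 7763/22902*1/16 + 4507/22902*3/16 = 281/2082 = pi_X  (ok)
  281/2082*5/16 + 1862/11451*1/8 + 1/6*1/8 + 7763/22902*1/8 + 4507/22902*3/16 = 1862/11451 = pi_Y  (ok)
  281/2082*3/16 + 1862/11451*3/16 + 1/6*1/16 + 7763/22902*3/16 + 4507/22902*3/16 = 1/6 = pi_Z  (ok)
  281/2082*1/16 + 1862/11451*1/2 + 1/6*7/16 + 7763/22902*3/8 + 4507/22902*1/4 = 7763/22902 = pi_W  (ok)
  281/2082*1/4 + 1862/11451*1/16 + 1/6*3/16 + 7763/22902*1/4 + 4507/22902*3/16 = 4507/22902 = pi_U  (ok)

Answer: 281/2082 1862/11451 1/6 7763/22902 4507/22902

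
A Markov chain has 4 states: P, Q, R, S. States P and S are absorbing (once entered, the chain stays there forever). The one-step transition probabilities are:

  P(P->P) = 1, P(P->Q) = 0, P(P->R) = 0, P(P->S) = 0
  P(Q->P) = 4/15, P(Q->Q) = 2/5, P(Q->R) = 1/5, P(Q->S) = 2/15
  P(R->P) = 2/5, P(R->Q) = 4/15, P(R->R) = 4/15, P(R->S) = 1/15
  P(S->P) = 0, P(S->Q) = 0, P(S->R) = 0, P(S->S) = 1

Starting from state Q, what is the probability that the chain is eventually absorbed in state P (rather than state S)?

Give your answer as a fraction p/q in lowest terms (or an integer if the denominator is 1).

Answer: 62/87

Derivation:
Let a_i = P(absorbed in P | start in state i).
Boundary conditions: a_P = 1, a_S = 0.
For each transient state i, a_i = sum_j P(i->j) * a_j:
  a_Q = 4/15*a_P + 2/5*a_Q + 1/5*a_R + 2/15*a_S
  a_R = 2/5*a_P + 4/15*a_Q + 4/15*a_R + 1/15*a_S

Substituting a_P = 1 and a_S = 0, rearrange to (I - Q) a = r where r[i] = P(i -> P):
  [3/5, -1/5] . (a_Q, a_R) = 4/15
  [-4/15, 11/15] . (a_Q, a_R) = 2/5

Solving yields:
  a_Q = 62/87
  a_R = 70/87

Starting state is Q, so the absorption probability is a_Q = 62/87.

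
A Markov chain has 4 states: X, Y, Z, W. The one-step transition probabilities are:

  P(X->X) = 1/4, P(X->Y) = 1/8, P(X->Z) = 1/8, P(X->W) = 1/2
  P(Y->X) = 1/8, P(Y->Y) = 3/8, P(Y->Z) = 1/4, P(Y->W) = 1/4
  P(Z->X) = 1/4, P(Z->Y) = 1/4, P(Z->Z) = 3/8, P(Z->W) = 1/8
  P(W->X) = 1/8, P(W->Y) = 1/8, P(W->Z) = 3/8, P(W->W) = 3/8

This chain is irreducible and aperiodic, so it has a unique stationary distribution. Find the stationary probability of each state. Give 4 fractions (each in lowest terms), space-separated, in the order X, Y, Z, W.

The stationary distribution satisfies pi = pi * P, i.e.:
  pi_X = 1/4*pi_X + 1/8*pi_Y + 1/4*pi_Z + 1/8*pi_W
  pi_Y = 1/8*pi_X + 3/8*pi_Y + 1/4*pi_Z + 1/8*pi_W
  pi_Z = 1/8*pi_X + 1/4*pi_Y + 3/8*pi_Z + 3/8*pi_W
  pi_W = 1/2*pi_X + 1/4*pi_Y + 1/8*pi_Z + 3/8*pi_W
with normalization: pi_X + pi_Y + pi_Z + pi_W = 1.

Using the first 3 balance equations plus normalization, the linear system A*pi = b is:
  [-3/4, 1/8, 1/4, 1/8] . pi = 0
  [1/8, -5/8, 1/4, 1/8] . pi = 0
  [1/8, 1/4, -5/8, 3/8] . pi = 0
  [1, 1, 1, 1] . pi = 1

Solving yields:
  pi_X = 66/355
  pi_Y = 77/355
  pi_Z = 107/355
  pi_W = 21/71

Verification (pi * P):
  66/355*1/4 + 77/355*1/8 + 107/355*1/4 + 21/71*1/8 = 66/355 = pi_X  (ok)
  66/355*1/8 + 77/355*3/8 + 107/355*1/4 + 21/71*1/8 = 77/355 = pi_Y  (ok)
  66/355*1/8 + 77/355*1/4 + 107/355*3/8 + 21/71*3/8 = 107/355 = pi_Z  (ok)
  66/355*1/2 + 77/355*1/4 + 107/355*1/8 + 21/71*3/8 = 21/71 = pi_W  (ok)

Answer: 66/355 77/355 107/355 21/71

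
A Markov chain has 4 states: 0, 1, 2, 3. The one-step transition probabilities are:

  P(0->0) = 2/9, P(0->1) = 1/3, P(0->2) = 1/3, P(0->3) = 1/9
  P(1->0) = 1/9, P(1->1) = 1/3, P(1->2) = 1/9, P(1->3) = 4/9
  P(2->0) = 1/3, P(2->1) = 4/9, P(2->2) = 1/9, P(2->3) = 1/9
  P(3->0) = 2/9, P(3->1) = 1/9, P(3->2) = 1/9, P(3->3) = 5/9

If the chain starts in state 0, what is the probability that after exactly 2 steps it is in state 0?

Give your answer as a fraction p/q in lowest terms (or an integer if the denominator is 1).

Computing P^2 by repeated multiplication:
P^1 =
  0: [2/9, 1/3, 1/3, 1/9]
  1: [1/9, 1/3, 1/9, 4/9]
  2: [1/3, 4/9, 1/9, 1/9]
  3: [2/9, 1/9, 1/9, 5/9]
P^2 =
  0: [2/9, 28/81, 13/81, 22/81]
  1: [16/81, 20/81, 11/81, 34/81]
  2: [5/27, 26/81, 5/27, 25/81]
  3: [2/9, 2/9, 13/81, 32/81]

(P^2)[0 -> 0] = 2/9

Answer: 2/9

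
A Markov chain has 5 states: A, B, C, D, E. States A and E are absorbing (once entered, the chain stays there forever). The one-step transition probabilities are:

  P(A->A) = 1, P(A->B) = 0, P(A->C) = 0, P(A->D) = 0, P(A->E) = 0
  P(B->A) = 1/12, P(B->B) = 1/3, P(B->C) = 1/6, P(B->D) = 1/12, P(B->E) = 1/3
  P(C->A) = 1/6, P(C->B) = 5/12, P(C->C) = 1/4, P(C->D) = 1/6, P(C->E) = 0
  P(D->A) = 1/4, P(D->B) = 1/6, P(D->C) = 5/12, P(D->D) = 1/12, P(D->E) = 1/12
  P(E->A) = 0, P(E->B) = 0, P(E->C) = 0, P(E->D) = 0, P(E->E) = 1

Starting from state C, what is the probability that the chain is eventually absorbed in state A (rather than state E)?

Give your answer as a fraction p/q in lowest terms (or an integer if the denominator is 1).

Let a_i = P(absorbed in A | start in state i).
Boundary conditions: a_A = 1, a_E = 0.
For each transient state i, a_i = sum_j P(i->j) * a_j:
  a_B = 1/12*a_A + 1/3*a_B + 1/6*a_C + 1/12*a_D + 1/3*a_E
  a_C = 1/6*a_A + 5/12*a_B + 1/4*a_C + 1/6*a_D + 0*a_E
  a_D = 1/4*a_A + 1/6*a_B + 5/12*a_C + 1/12*a_D + 1/12*a_E

Substituting a_A = 1 and a_E = 0, rearrange to (I - Q) a = r where r[i] = P(i -> A):
  [2/3, -1/6, -1/12] . (a_B, a_C, a_D) = 1/12
  [-5/12, 3/4, -1/6] . (a_B, a_C, a_D) = 1/6
  [-1/6, -5/12, 11/12] . (a_B, a_C, a_D) = 1/4

Solving yields:
  a_B = 182/551
  a_C = 294/551
  a_D = 317/551

Starting state is C, so the absorption probability is a_C = 294/551.

Answer: 294/551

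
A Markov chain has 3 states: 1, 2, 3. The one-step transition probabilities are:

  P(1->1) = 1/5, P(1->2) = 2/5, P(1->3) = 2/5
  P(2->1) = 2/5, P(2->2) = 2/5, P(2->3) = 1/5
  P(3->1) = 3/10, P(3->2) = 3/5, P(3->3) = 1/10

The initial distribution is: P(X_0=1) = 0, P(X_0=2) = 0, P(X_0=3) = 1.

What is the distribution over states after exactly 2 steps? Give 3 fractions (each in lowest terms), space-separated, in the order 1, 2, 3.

Propagating the distribution step by step (d_{t+1} = d_t * P):
d_0 = (1=0, 2=0, 3=1)
  d_1[1] = 0*1/5 + 0*2/5 + 1*3/10 = 3/10
  d_1[2] = 0*2/5 + 0*2/5 + 1*3/5 = 3/5
  d_1[3] = 0*2/5 + 0*1/5 + 1*1/10 = 1/10
d_1 = (1=3/10, 2=3/5, 3=1/10)
  d_2[1] = 3/10*1/5 + 3/5*2/5 + 1/10*3/10 = 33/100
  d_2[2] = 3/10*2/5 + 3/5*2/5 + 1/10*3/5 = 21/50
  d_2[3] = 3/10*2/5 + 3/5*1/5 + 1/10*1/10 = 1/4
d_2 = (1=33/100, 2=21/50, 3=1/4)

Answer: 33/100 21/50 1/4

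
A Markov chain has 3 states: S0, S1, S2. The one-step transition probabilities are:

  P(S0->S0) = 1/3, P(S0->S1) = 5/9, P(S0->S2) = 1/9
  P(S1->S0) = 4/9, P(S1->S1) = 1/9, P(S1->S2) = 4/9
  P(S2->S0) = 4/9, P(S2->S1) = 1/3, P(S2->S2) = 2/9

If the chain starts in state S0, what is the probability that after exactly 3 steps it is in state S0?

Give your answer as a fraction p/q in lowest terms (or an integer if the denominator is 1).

Answer: 97/243

Derivation:
Computing P^3 by repeated multiplication:
P^1 =
  S0: [1/3, 5/9, 1/9]
  S1: [4/9, 1/9, 4/9]
  S2: [4/9, 1/3, 2/9]
P^2 =
  S0: [11/27, 23/81, 25/81]
  S1: [32/81, 11/27, 16/81]
  S2: [32/81, 29/81, 20/81]
P^3 =
  S0: [97/243, 263/729, 175/729]
  S1: [292/729, 241/729, 196/729]
  S2: [292/729, 83/243, 188/729]

(P^3)[S0 -> S0] = 97/243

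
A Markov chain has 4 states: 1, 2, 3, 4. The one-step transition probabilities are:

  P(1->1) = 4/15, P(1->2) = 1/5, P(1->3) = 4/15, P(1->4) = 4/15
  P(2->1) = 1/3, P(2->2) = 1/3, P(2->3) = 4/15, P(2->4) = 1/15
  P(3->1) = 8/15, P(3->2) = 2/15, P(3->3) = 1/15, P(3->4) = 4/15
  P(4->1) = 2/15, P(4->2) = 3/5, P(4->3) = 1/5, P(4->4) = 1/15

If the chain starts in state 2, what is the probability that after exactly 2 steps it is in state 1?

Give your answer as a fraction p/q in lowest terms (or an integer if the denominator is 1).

Answer: 79/225

Derivation:
Computing P^2 by repeated multiplication:
P^1 =
  1: [4/15, 1/5, 4/15, 4/15]
  2: [1/3, 1/3, 4/15, 1/15]
  3: [8/15, 2/15, 1/15, 4/15]
  4: [2/15, 3/5, 1/5, 1/15]
P^2 =
  1: [71/225, 71/225, 44/225, 13/75]
  2: [79/225, 19/75, 47/225, 14/75]
  3: [58/225, 8/25, 53/225, 14/75]
  4: [79/225, 22/75, 2/9, 2/15]

(P^2)[2 -> 1] = 79/225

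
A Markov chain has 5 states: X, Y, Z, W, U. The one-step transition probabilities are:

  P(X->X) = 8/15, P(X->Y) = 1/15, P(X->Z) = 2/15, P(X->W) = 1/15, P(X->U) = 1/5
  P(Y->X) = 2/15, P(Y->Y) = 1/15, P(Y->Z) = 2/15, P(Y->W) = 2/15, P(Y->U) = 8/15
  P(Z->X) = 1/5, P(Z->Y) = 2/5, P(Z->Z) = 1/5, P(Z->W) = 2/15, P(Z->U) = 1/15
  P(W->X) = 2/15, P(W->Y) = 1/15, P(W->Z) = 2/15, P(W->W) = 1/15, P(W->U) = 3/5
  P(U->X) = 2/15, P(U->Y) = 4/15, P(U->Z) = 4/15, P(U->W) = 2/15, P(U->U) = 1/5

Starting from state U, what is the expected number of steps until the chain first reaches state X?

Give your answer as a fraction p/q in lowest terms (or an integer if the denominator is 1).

Answer: 5840/859

Derivation:
Let h_i = expected steps to first reach X from state i.
Boundary: h_X = 0.
First-step equations for the other states:
  h_Y = 1 + 2/15*h_X + 1/15*h_Y + 2/15*h_Z + 2/15*h_W + 8/15*h_U
  h_Z = 1 + 1/5*h_X + 2/5*h_Y + 1/5*h_Z + 2/15*h_W + 1/15*h_U
  h_W = 1 + 2/15*h_X + 1/15*h_Y + 2/15*h_Z + 1/15*h_W + 3/5*h_U
  h_U = 1 + 2/15*h_X + 4/15*h_Y + 4/15*h_Z + 2/15*h_W + 1/5*h_U

Substituting h_X = 0 and rearranging gives the linear system (I - Q) h = 1:
  [14/15, -2/15, -2/15, -8/15] . (h_Y, h_Z, h_W, h_U) = 1
  [-2/5, 4/5, -2/15, -1/15] . (h_Y, h_Z, h_W, h_U) = 1
  [-1/15, -2/15, 14/15, -3/5] . (h_Y, h_Z, h_W, h_U) = 1
  [-4/15, -4/15, -2/15, 4/5] . (h_Y, h_Z, h_W, h_U) = 1

Solving yields:
  h_Y = 5880/859
  h_Z = 5480/859
  h_W = 11755/1718
  h_U = 5840/859

Starting state is U, so the expected hitting time is h_U = 5840/859.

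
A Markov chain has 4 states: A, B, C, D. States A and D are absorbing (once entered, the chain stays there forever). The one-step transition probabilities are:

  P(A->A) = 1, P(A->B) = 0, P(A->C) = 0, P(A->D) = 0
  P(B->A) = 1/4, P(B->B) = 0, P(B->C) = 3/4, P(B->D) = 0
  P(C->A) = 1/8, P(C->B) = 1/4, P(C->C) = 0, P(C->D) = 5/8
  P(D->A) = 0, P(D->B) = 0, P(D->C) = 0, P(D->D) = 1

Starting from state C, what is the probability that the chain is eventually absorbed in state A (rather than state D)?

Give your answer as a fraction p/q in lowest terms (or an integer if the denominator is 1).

Answer: 3/13

Derivation:
Let a_i = P(absorbed in A | start in state i).
Boundary conditions: a_A = 1, a_D = 0.
For each transient state i, a_i = sum_j P(i->j) * a_j:
  a_B = 1/4*a_A + 0*a_B + 3/4*a_C + 0*a_D
  a_C = 1/8*a_A + 1/4*a_B + 0*a_C + 5/8*a_D

Substituting a_A = 1 and a_D = 0, rearrange to (I - Q) a = r where r[i] = P(i -> A):
  [1, -3/4] . (a_B, a_C) = 1/4
  [-1/4, 1] . (a_B, a_C) = 1/8

Solving yields:
  a_B = 11/26
  a_C = 3/13

Starting state is C, so the absorption probability is a_C = 3/13.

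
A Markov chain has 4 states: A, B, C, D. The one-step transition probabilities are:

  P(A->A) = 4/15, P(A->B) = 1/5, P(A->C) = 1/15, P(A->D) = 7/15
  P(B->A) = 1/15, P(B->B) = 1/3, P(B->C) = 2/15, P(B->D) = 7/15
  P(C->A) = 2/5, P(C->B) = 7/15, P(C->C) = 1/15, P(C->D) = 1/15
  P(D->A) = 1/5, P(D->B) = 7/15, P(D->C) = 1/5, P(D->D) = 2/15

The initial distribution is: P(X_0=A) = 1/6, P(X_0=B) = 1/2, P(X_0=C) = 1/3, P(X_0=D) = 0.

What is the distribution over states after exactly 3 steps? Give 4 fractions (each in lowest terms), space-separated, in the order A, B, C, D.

Propagating the distribution step by step (d_{t+1} = d_t * P):
d_0 = (A=1/6, B=1/2, C=1/3, D=0)
  d_1[A] = 1/6*4/15 + 1/2*1/15 + 1/3*2/5 + 0*1/5 = 19/90
  d_1[B] = 1/6*1/5 + 1/2*1/3 + 1/3*7/15 + 0*7/15 = 16/45
  d_1[C] = 1/6*1/15 + 1/2*2/15 + 1/3*1/15 + 0*1/5 = 1/10
  d_1[D] = 1/6*7/15 + 1/2*7/15 + 1/3*1/15 + 0*2/15 = 1/3
d_1 = (A=19/90, B=16/45, C=1/10, D=1/3)
  d_2[A] = 19/90*4/15 + 16/45*1/15 + 1/10*2/5 + 1/3*1/5 = 14/75
  d_2[B] = 19/90*1/5 + 16/45*1/3 + 1/10*7/15 + 1/3*7/15 = 49/135
  d_2[C] = 19/90*1/15 + 16/45*2/15 + 1/10*1/15 + 1/3*1/5 = 91/675
  d_2[D] = 19/90*7/15 + 16/45*7/15 + 1/10*1/15 + 1/3*2/15 = 71/225
d_2 = (A=14/75, B=49/135, C=91/675, D=71/225)
  d_3[A] = 14/75*4/15 + 49/135*1/15 + 91/675*2/5 + 71/225*1/5 = 1934/10125
  d_3[B] = 14/75*1/5 + 49/135*1/3 + 91/675*7/15 + 71/225*7/15 = 3731/10125
  d_3[C] = 14/75*1/15 + 49/135*2/15 + 91/675*1/15 + 71/225*1/5 = 1346/10125
  d_3[D] = 14/75*7/15 + 49/135*7/15 + 91/675*1/15 + 71/225*2/15 = 346/1125
d_3 = (A=1934/10125, B=3731/10125, C=1346/10125, D=346/1125)

Answer: 1934/10125 3731/10125 1346/10125 346/1125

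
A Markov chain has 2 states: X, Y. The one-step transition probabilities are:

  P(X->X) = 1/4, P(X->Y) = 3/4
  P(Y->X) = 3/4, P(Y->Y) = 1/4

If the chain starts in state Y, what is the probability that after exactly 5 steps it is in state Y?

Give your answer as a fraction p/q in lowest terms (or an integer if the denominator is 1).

Answer: 31/64

Derivation:
Computing P^5 by repeated multiplication:
P^1 =
  X: [1/4, 3/4]
  Y: [3/4, 1/4]
P^2 =
  X: [5/8, 3/8]
  Y: [3/8, 5/8]
P^3 =
  X: [7/16, 9/16]
  Y: [9/16, 7/16]
P^4 =
  X: [17/32, 15/32]
  Y: [15/32, 17/32]
P^5 =
  X: [31/64, 33/64]
  Y: [33/64, 31/64]

(P^5)[Y -> Y] = 31/64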